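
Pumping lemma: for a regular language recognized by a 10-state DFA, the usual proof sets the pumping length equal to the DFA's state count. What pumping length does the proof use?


Pumping lemma for regular languages (standard proof):
Take p = |Q|, the number of DFA states.
Any string of length >= |Q| passes through |Q|+1 states while reading its first |Q| symbols,
so by pigeonhole some state repeats, giving the loop that can be pumped.
Here |Q| = 10
Therefore the proof uses p = 10

10


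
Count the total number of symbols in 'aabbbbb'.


String: 'aabbbbb'
Counting characters:
  'a' appears 2 time(s)
  'b' appears 5 time(s)
Total length = 2 + 5 = 7

7


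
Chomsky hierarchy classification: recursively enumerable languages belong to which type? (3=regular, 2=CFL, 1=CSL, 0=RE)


Chomsky hierarchy levels:
  Type 3: Regular (DFA/NFA/regex)
  Type 2: Context-free (PDA)
  Type 1: Context-sensitive
  Type 0: Recursively enumerable (TM)
'recursively enumerable' corresponds to Type 0

0


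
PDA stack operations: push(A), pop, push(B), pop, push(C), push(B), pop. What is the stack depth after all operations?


Tracing stack operations:
  push(A) -> stack = [A], depth=1
  pop -> removed A, stack = [], depth=0
  push(B) -> stack = [B], depth=1
  pop -> removed B, stack = [], depth=0
  push(C) -> stack = [C], depth=1
  push(B) -> stack = [C,B], depth=2
  pop -> removed B, stack = [C], depth=1
Final depth = 1

1


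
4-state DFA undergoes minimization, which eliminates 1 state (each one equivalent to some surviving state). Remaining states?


Original DFA: 4 states
Redundant states removed: 1
Minimized states = original - removed
= 4 - 1
= 3

3


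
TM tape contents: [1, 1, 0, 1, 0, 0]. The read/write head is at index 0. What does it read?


Tape: [1, 1, 0, 1, 0, 0]
Positions: 0 1 2 3 4 5
Values:    1 1 0 1 0 0
Head at position 0
tape[0] = 1

1


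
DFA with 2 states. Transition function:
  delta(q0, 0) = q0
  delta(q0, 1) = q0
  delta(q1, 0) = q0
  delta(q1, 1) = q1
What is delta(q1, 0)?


Looking up transition function:
delta(q1, 0) in the table
Row: q1, Column: 0
Result: q0

q0


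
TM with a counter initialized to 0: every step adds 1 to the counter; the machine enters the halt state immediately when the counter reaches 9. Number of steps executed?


Counter starts at 0. Counting sequence:
  Step 1: counter = 1
  Step 2: counter = 2
  Step 3: counter = 3
  Step 4: counter = 4
  Step 5: counter = 5
  Step 6: counter = 6
  ...
  Step 9: counter = 9
Counter reached 9 -> halt
Total steps = 9

9


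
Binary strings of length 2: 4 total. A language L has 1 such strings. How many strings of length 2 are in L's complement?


Alphabet: {0,1}
String length: 2
Total strings of length 2 = 2^2 = 4
Strings in L = 1
Complement = total - |L|
= 4 - 1
= 3

3


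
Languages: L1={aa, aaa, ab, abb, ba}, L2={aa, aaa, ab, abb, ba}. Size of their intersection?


L1 = {aa, aaa, ab, abb, ba}
L2 = {aa, aaa, ab, abb, ba}
Checking each string in L1 against L2:
  'aa': in L2? Yes
  'aaa': in L2? Yes
  'ab': in L2? Yes
  'abb': in L2? Yes
  'ba': in L2? Yes
Intersection = {aa, aaa, ab, abb, ba}
|L1 ∩ L2| = 5

5


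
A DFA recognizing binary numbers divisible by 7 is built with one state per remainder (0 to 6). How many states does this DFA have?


Divisibility by 7 is tracked via the remainder mod 7: 0, 1, ..., 6
The construction assigns one state to each remainder
Number of remainders = 7

7


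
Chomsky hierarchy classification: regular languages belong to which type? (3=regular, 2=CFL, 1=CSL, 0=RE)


Chomsky hierarchy levels:
  Type 3: Regular (DFA/NFA/regex)
  Type 2: Context-free (PDA)
  Type 1: Context-sensitive
  Type 0: Recursively enumerable (TM)
'regular' corresponds to Type 3

3


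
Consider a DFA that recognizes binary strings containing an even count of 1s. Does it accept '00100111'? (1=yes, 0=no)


DFA has 2 states: q_even (start, accept=yes) and q_odd
Processing string '00100111' character by character:
  Position 0: read '0', 1-count=0 -> q_even (no change)
  Position 1: read '0', 1-count=0 -> q_even (no change)
  Position 2: read '1', 1-count=1 -> q_odd
  Position 3: read '0', 1-count=1 -> q_odd (no change)
  Position 4: read '0', 1-count=1 -> q_odd (no change)
  Position 5: read '1', 1-count=2 -> q_even
  Position 6: read '1', 1-count=3 -> q_odd
  Position 7: read '1', 1-count=4 -> q_even
Final state: q_even, total 1s = 4 (even); the DFA requires an even count -> accept

1


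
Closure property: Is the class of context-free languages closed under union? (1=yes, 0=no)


CFL closure properties:
  Closed under: union, concatenation, Kleene star
  NOT closed under: intersection, complement
Operation 'union' is in closed list -> Yes (closed)

1


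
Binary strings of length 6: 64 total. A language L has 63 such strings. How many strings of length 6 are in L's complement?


Alphabet: {0,1}
String length: 6
Total strings of length 6 = 2^6 = 64
Strings in L = 63
Complement = total - |L|
= 64 - 63
= 1

1


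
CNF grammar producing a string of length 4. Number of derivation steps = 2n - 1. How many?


Chomsky Normal Form derivation:
String length n = 4
Each step either:
  - Splits a nonterminal into two (n-1 such steps)
  - Converts a nonterminal to terminal (n such steps)
Total = (n-1) + n = 2n - 1
= 2(4) - 1
= 8 - 1
= 7

7


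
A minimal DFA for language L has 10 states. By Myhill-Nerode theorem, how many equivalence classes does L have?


Myhill-Nerode theorem:
Number of equivalence classes = number of states in minimal DFA
Minimal DFA states = 10
Therefore equivalence classes = 10

10


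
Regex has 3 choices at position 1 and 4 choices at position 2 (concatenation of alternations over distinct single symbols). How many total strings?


First group: 3 alternatives
Second group: 4 alternatives
Concatenation: each choice from group 1 pairs with each from group 2
Total = 3 x 4 = 12

12


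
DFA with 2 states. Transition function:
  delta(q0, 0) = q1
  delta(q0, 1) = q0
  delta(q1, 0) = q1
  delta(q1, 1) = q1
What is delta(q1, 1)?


Looking up transition function:
delta(q1, 1) in the table
Row: q1, Column: 1
Result: q1

q1


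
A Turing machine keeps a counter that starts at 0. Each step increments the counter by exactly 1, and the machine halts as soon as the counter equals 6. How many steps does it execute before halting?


Counter starts at 0. Counting sequence:
  Step 1: counter = 1
  Step 2: counter = 2
  Step 3: counter = 3
  Step 4: counter = 4
  Step 5: counter = 5
  Step 6: counter = 6
Counter reached 6 -> halt
Total steps = 6

6


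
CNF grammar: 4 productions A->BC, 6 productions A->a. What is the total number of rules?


CNF allows two rule forms:
  A -> BC (binary): 4 rules
  A -> a (terminal): 6 rules
Total = 4 + 6 = 10

10


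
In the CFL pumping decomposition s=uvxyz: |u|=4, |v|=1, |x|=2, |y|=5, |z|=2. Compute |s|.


|s| = |u| + |v| + |x| + |y| + |z|
= 4 + 1 + 2 + 5 + 2
= 5 + 2 + 7
= 7 + 7
= 14

14


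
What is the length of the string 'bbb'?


String: 'bbb'
Counting characters:
  'b' appears 3 time(s)
Total length = 0 + 3 = 3

3


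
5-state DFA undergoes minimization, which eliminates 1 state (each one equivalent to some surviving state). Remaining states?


Original DFA: 5 states
Redundant states removed: 1
Minimized states = original - removed
= 5 - 1
= 4

4


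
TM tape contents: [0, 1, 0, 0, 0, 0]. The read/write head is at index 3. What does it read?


Tape: [0, 1, 0, 0, 0, 0]
Positions: 0 1 2 3 4 5
Values:    0 1 0 0 0 0
Head at position 3
tape[3] = 0

0


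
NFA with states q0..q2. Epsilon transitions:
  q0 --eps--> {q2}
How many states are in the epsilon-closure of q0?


Starting from q0
Initialize closure = {q0}
Follow epsilon from q0 -> add q2
Final closure: {q0, q2}
Size = 2

2


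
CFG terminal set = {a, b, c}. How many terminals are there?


Terminal symbols: a, b, c
Counting each: a (#1), b (#2), c (#3)
Total = 3

3


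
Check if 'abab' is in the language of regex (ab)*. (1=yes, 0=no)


Pattern: (ab)*
String: 'abab'
Pattern requires: zero or more repetitions of 'ab'
Pairs: ['ab', 'ab']
All pairs are 'ab'? Yes
Result: 1

1


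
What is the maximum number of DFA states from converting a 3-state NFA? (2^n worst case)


NFA has 3 states
Subset construction: each DFA state = subset of NFA states
Maximum subsets = 2^3
2^3 = 8

8


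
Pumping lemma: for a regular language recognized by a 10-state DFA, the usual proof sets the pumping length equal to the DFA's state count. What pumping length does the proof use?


Pumping lemma for regular languages (standard proof):
Take p = |Q|, the number of DFA states.
Any string of length >= |Q| passes through |Q|+1 states while reading its first |Q| symbols,
so by pigeonhole some state repeats, giving the loop that can be pumped.
Here |Q| = 10
Therefore the proof uses p = 10

10


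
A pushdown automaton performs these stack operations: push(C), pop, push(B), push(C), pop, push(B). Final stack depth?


Tracing stack operations:
  push(C) -> stack = [C], depth=1
  pop -> removed C, stack = [], depth=0
  push(B) -> stack = [B], depth=1
  push(C) -> stack = [B,C], depth=2
  pop -> removed C, stack = [B], depth=1
  push(B) -> stack = [B,B], depth=2
Final depth = 2

2


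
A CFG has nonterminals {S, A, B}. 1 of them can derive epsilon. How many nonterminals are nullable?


Nonterminals: {S, A, B}
A nonterminal is nullable if it can derive epsilon
Counting nullable nonterminals: 1
Total nullable = 1

1


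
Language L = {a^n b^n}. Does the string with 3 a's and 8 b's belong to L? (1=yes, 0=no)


Language requires equal numbers of a's and b's
PDA pushes for each 'a', pops for each 'b'
Number of a's = 3
Number of b's = 8
3 != 8 -> Reject

0


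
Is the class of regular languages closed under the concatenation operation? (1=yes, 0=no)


Regular languages are closed under:
- Union (DFA product construction)
- Intersection (DFA product construction)
- Complement (swap accept/reject states)
- Concatenation (NFA construction)
- Kleene star (NFA construction)
concatenation is in this list
Therefore: closed

1


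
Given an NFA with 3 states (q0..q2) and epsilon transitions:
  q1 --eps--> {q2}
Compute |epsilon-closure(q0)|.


Starting from q0
Initialize closure = {q0}
q0 has no outgoing epsilon transitions -> nothing to add
Final closure: {q0}
Size = 1

1


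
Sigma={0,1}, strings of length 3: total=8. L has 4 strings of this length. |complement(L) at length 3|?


Alphabet: {0,1}
String length: 3
Total strings of length 3 = 2^3 = 8
Strings in L = 4
Complement = total - |L|
= 8 - 4
= 4

4


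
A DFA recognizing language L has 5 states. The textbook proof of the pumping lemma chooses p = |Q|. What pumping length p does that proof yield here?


Pumping lemma for regular languages (standard proof):
Take p = |Q|, the number of DFA states.
Any string of length >= |Q| passes through |Q|+1 states while reading its first |Q| symbols,
so by pigeonhole some state repeats, giving the loop that can be pumped.
Here |Q| = 5
Therefore the proof uses p = 5

5


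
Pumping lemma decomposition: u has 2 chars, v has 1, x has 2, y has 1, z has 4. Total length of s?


|s| = |u| + |v| + |x| + |y| + |z|
= 2 + 1 + 2 + 1 + 4
= 3 + 2 + 5
= 5 + 5
= 10

10


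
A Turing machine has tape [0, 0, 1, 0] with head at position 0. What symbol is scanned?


Tape: [0, 0, 1, 0]
Positions: 0 1 2 3
Values:    0 0 1 0
Head at position 0
tape[0] = 0

0


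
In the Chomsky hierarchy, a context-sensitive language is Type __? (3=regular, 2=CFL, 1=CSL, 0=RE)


Chomsky hierarchy levels:
  Type 3: Regular (DFA/NFA/regex)
  Type 2: Context-free (PDA)
  Type 1: Context-sensitive
  Type 0: Recursively enumerable (TM)
'context-sensitive' corresponds to Type 1

1


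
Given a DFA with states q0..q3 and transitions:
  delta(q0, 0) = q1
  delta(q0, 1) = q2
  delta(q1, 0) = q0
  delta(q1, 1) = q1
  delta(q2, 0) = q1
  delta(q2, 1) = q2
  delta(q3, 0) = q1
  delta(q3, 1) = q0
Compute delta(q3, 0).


Looking up transition function:
delta(q3, 0) in the table
Row: q3, Column: 0
Result: q1

q1


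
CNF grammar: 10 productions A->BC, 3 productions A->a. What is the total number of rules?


CNF allows two rule forms:
  A -> BC (binary): 10 rules
  A -> a (terminal): 3 rules
Total = 10 + 3 = 13

13


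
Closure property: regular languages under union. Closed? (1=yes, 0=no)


Regular languages are closed under:
- Union (DFA product construction)
- Intersection (DFA product construction)
- Complement (swap accept/reject states)
- Concatenation (NFA construction)
- Kleene star (NFA construction)
union is in this list
Therefore: closed

1


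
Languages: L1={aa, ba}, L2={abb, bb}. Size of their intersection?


L1 = {aa, ba}
L2 = {abb, bb}
Checking each string in L1 against L2:
  'aa': in L2? No
  'ba': in L2? No
Intersection = {}
|L1 ∩ L2| = 0

0


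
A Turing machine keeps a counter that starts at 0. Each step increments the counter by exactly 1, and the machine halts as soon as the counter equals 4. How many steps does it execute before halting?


Counter starts at 0. Counting sequence:
  Step 1: counter = 1
  Step 2: counter = 2
  Step 3: counter = 3
  Step 4: counter = 4
Counter reached 4 -> halt
Total steps = 4

4


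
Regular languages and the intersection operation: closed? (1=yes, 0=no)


Regular languages are closed under all standard operations:
- Union: Yes (product construction)
- Intersection: Yes (product construction)
- Complement: Yes (swap accept/reject)
- Concatenation: Yes (NFA construction)
Operation: intersection -> Closed

1


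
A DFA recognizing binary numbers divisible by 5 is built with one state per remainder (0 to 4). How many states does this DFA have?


Divisibility by 5 is tracked via the remainder mod 5: 0, 1, ..., 4
The construction assigns one state to each remainder
Number of remainders = 5

5


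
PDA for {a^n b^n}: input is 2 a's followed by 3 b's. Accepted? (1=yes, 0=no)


Language requires equal numbers of a's and b's
PDA pushes for each 'a', pops for each 'b'
Number of a's = 2
Number of b's = 3
2 != 3 -> Reject

0


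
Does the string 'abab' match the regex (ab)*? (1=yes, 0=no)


Pattern: (ab)*
String: 'abab'
Pattern requires: zero or more repetitions of 'ab'
Pairs: ['ab', 'ab']
All pairs are 'ab'? Yes
Result: 1

1


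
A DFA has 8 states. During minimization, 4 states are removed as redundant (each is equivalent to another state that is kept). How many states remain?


Original DFA: 8 states
Redundant states removed: 4
Minimized states = original - removed
= 8 - 4
= 4

4


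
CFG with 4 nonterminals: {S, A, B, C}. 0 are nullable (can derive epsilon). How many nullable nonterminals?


Nonterminals: {S, A, B, C}
A nonterminal is nullable if it can derive epsilon
Counting nullable nonterminals: 0
Total nullable = 0

0


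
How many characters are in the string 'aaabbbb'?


String: 'aaabbbb'
Counting characters:
  'a' appears 3 time(s)
  'b' appears 4 time(s)
Total length = 3 + 4 = 7

7


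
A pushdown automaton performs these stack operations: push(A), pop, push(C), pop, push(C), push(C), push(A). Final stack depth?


Tracing stack operations:
  push(A) -> stack = [A], depth=1
  pop -> removed A, stack = [], depth=0
  push(C) -> stack = [C], depth=1
  pop -> removed C, stack = [], depth=0
  push(C) -> stack = [C], depth=1
  push(C) -> stack = [C,C], depth=2
  push(A) -> stack = [C,C,A], depth=3
Final depth = 3

3


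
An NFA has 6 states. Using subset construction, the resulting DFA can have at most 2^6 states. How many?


NFA has 6 states
Subset construction: each DFA state = subset of NFA states
Maximum subsets = 2^6
2^6 = 64

64


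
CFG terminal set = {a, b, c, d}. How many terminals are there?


Terminal symbols: a, b, c, d
Counting each: a (#1), b (#2), c (#3), d (#4)
Total = 4

4


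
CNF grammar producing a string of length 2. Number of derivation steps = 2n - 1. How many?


Chomsky Normal Form derivation:
String length n = 2
Each step either:
  - Splits a nonterminal into two (n-1 such steps)
  - Converts a nonterminal to terminal (n such steps)
Total = (n-1) + n = 2n - 1
= 2(2) - 1
= 4 - 1
= 3

3


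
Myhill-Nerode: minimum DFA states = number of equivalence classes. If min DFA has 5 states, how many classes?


Myhill-Nerode theorem:
Number of equivalence classes = number of states in minimal DFA
Minimal DFA states = 5
Therefore equivalence classes = 5

5


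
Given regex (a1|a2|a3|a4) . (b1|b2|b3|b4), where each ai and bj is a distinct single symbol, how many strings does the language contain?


First group: 4 alternatives
Second group: 4 alternatives
Concatenation: each choice from group 1 pairs with each from group 2
Total = 4 x 4 = 16

16


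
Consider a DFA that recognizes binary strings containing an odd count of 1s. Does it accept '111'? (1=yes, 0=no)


DFA has 2 states: q_even (start, accept=no) and q_odd
Processing string '111' character by character:
  Position 0: read '1', 1-count=1 -> q_odd
  Position 1: read '1', 1-count=2 -> q_even
  Position 2: read '1', 1-count=3 -> q_odd
Final state: q_odd, total 1s = 3 (odd); the DFA requires an odd count -> accept

1


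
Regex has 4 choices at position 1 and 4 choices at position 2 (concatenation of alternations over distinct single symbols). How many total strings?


First group: 4 alternatives
Second group: 4 alternatives
Concatenation: each choice from group 1 pairs with each from group 2
Total = 4 x 4 = 16

16


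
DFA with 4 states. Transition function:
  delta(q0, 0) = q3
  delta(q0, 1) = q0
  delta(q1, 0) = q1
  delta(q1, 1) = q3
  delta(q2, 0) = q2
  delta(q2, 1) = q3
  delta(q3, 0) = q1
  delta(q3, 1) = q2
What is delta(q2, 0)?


Looking up transition function:
delta(q2, 0) in the table
Row: q2, Column: 0
Result: q2

q2


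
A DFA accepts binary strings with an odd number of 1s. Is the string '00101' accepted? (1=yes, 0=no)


DFA has 2 states: q_even (start, accept=no) and q_odd
Processing string '00101' character by character:
  Position 0: read '0', 1-count=0 -> q_even (no change)
  Position 1: read '0', 1-count=0 -> q_even (no change)
  Position 2: read '1', 1-count=1 -> q_odd
  Position 3: read '0', 1-count=1 -> q_odd (no change)
  Position 4: read '1', 1-count=2 -> q_even
Final state: q_even, total 1s = 2 (even); the DFA requires an odd count -> reject

0


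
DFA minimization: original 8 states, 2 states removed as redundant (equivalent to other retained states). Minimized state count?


Original DFA: 8 states
Redundant states removed: 2
Minimized states = original - removed
= 8 - 2
= 6

6


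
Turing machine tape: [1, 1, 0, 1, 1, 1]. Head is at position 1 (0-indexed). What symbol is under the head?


Tape: [1, 1, 0, 1, 1, 1]
Positions: 0 1 2 3 4 5
Values:    1 1 0 1 1 1
Head at position 1
tape[1] = 1

1


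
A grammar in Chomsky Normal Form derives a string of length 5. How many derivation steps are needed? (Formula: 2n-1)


Chomsky Normal Form derivation:
String length n = 5
Each step either:
  - Splits a nonterminal into two (n-1 such steps)
  - Converts a nonterminal to terminal (n such steps)
Total = (n-1) + n = 2n - 1
= 2(5) - 1
= 10 - 1
= 9

9


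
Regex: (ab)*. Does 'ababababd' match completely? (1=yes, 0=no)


Pattern: (ab)*
String: 'ababababd'
Pattern requires: zero or more repetitions of 'ab'
Length 9 is odd -> cannot be (ab)* -> no match
Result: 0

0


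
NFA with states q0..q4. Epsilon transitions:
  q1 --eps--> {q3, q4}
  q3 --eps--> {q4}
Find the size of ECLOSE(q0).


Starting from q0
Initialize closure = {q0}
q0 has no outgoing epsilon transitions -> nothing to add
Final closure: {q0}
Size = 1

1


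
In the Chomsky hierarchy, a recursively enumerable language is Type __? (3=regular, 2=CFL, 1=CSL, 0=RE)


Chomsky hierarchy levels:
  Type 3: Regular (DFA/NFA/regex)
  Type 2: Context-free (PDA)
  Type 1: Context-sensitive
  Type 0: Recursively enumerable (TM)
'recursively enumerable' corresponds to Type 0

0


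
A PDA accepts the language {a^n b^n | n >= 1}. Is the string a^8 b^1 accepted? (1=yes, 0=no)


Language requires equal numbers of a's and b's
PDA pushes for each 'a', pops for each 'b'
Number of a's = 8
Number of b's = 1
8 != 1 -> Reject

0


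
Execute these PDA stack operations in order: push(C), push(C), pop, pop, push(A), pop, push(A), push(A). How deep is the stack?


Tracing stack operations:
  push(C) -> stack = [C], depth=1
  push(C) -> stack = [C,C], depth=2
  pop -> removed C, stack = [C], depth=1
  pop -> removed C, stack = [], depth=0
  push(A) -> stack = [A], depth=1
  pop -> removed A, stack = [], depth=0
  push(A) -> stack = [A], depth=1
  push(A) -> stack = [A,A], depth=2
Final depth = 2

2


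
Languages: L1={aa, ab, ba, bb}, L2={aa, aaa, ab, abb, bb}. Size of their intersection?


L1 = {aa, ab, ba, bb}
L2 = {aa, aaa, ab, abb, bb}
Checking each string in L1 against L2:
  'aa': in L2? Yes
  'ab': in L2? Yes
  'ba': in L2? No
  'bb': in L2? Yes
Intersection = {aa, ab, bb}
|L1 ∩ L2| = 3

3


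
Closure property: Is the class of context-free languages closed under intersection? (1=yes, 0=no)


CFL closure properties:
  Closed under: union, concatenation, Kleene star
  NOT closed under: intersection, complement
Operation 'intersection' is in not-closed list -> No (not closed)

0


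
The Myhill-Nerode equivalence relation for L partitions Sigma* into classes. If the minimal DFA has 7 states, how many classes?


Myhill-Nerode theorem:
Number of equivalence classes = number of states in minimal DFA
Minimal DFA states = 7
Therefore equivalence classes = 7

7


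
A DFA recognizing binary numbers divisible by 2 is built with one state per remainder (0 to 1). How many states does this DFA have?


Divisibility by 2 is tracked via the remainder mod 2: 0, 1, ..., 1
The construction assigns one state to each remainder
Number of remainders = 2

2


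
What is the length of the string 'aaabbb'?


String: 'aaabbb'
Counting characters:
  'a' appears 3 time(s)
  'b' appears 3 time(s)
Total length = 3 + 3 = 6

6


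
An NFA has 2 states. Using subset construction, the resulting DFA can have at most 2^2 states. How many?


NFA has 2 states
Subset construction: each DFA state = subset of NFA states
Maximum subsets = 2^2
2^2 = 4

4


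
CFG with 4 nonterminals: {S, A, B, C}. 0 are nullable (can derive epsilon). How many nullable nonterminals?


Nonterminals: {S, A, B, C}
A nonterminal is nullable if it can derive epsilon
Counting nullable nonterminals: 0
Total nullable = 0

0


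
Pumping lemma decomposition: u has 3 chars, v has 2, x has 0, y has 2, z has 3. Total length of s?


|s| = |u| + |v| + |x| + |y| + |z|
= 3 + 2 + 0 + 2 + 3
= 5 + 0 + 5
= 5 + 5
= 10

10


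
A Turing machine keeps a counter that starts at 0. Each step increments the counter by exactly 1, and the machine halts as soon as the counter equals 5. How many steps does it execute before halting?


Counter starts at 0. Counting sequence:
  Step 1: counter = 1
  Step 2: counter = 2
  Step 3: counter = 3
  Step 4: counter = 4
  Step 5: counter = 5
Counter reached 5 -> halt
Total steps = 5

5


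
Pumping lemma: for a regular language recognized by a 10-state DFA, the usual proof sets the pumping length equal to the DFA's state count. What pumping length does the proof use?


Pumping lemma for regular languages (standard proof):
Take p = |Q|, the number of DFA states.
Any string of length >= |Q| passes through |Q|+1 states while reading its first |Q| symbols,
so by pigeonhole some state repeats, giving the loop that can be pumped.
Here |Q| = 10
Therefore the proof uses p = 10

10


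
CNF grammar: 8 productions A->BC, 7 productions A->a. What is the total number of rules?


CNF allows two rule forms:
  A -> BC (binary): 8 rules
  A -> a (terminal): 7 rules
Total = 8 + 7 = 15

15


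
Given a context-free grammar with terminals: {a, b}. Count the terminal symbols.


Terminal symbols: a, b
Counting each: a (#1), b (#2)
Total = 2

2


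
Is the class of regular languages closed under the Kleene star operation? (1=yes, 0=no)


Regular languages are closed under:
- Union (DFA product construction)
- Intersection (DFA product construction)
- Complement (swap accept/reject states)
- Concatenation (NFA construction)
- Kleene star (NFA construction)
Kleene star is in this list
Therefore: closed

1


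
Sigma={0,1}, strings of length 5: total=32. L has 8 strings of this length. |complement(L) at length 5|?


Alphabet: {0,1}
String length: 5
Total strings of length 5 = 2^5 = 32
Strings in L = 8
Complement = total - |L|
= 32 - 8
= 24

24


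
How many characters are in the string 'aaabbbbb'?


String: 'aaabbbbb'
Counting characters:
  'a' appears 3 time(s)
  'b' appears 5 time(s)
Total length = 3 + 5 = 8

8


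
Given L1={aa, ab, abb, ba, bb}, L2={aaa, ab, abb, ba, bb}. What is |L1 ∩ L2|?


L1 = {aa, ab, abb, ba, bb}
L2 = {aaa, ab, abb, ba, bb}
Checking each string in L1 against L2:
  'aa': in L2? No
  'ab': in L2? Yes
  'abb': in L2? Yes
  'ba': in L2? Yes
  'bb': in L2? Yes
Intersection = {ab, abb, ba, bb}
|L1 ∩ L2| = 4

4


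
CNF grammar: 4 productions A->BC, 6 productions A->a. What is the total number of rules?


CNF allows two rule forms:
  A -> BC (binary): 4 rules
  A -> a (terminal): 6 rules
Total = 4 + 6 = 10

10


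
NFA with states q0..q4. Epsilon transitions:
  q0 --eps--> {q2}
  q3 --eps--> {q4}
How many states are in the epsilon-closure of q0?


Starting from q0
Initialize closure = {q0}
Follow epsilon from q0 -> add q2
Final closure: {q0, q2}
Size = 2

2


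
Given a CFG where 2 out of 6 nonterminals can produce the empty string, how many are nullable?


Nonterminals: {S, A, B, C, D, E}
A nonterminal is nullable if it can derive epsilon
Counting nullable nonterminals: 2
Total nullable = 2

2


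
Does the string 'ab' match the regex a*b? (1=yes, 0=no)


Pattern: a*b
String: 'ab'
Pattern requires: zero or more 'a's followed by exactly one 'b'
Found 1 leading 'a's
Remaining: 'b'
Remaining is exactly 'b' -> match
Result: 1

1


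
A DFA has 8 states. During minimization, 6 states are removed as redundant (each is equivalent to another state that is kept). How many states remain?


Original DFA: 8 states
Redundant states removed: 6
Minimized states = original - removed
= 8 - 6
= 2

2


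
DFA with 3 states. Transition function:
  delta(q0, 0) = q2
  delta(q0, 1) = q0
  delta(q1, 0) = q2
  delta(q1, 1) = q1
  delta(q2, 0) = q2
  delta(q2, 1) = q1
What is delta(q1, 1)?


Looking up transition function:
delta(q1, 1) in the table
Row: q1, Column: 1
Result: q1

q1


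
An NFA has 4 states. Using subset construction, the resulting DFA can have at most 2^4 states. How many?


NFA has 4 states
Subset construction: each DFA state = subset of NFA states
Maximum subsets = 2^4
2^4 = 16

16


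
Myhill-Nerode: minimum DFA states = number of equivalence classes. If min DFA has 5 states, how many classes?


Myhill-Nerode theorem:
Number of equivalence classes = number of states in minimal DFA
Minimal DFA states = 5
Therefore equivalence classes = 5

5


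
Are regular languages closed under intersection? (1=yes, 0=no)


Regular languages are closed under all standard operations:
- Union: Yes (product construction)
- Intersection: Yes (product construction)
- Complement: Yes (swap accept/reject)
- Concatenation: Yes (NFA construction)
Operation: intersection -> Closed

1


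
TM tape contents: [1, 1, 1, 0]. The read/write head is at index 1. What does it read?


Tape: [1, 1, 1, 0]
Positions: 0 1 2 3
Values:    1 1 1 0
Head at position 1
tape[1] = 1

1


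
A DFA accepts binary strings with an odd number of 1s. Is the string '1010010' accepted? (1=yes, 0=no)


DFA has 2 states: q_even (start, accept=no) and q_odd
Processing string '1010010' character by character:
  Position 0: read '1', 1-count=1 -> q_odd
  Position 1: read '0', 1-count=1 -> q_odd (no change)
  Position 2: read '1', 1-count=2 -> q_even
  Position 3: read '0', 1-count=2 -> q_even (no change)
  Position 4: read '0', 1-count=2 -> q_even (no change)
  Position 5: read '1', 1-count=3 -> q_odd
  Position 6: read '0', 1-count=3 -> q_odd (no change)
Final state: q_odd, total 1s = 3 (odd); the DFA requires an odd count -> accept

1


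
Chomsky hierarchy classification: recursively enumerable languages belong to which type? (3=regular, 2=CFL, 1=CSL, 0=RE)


Chomsky hierarchy levels:
  Type 3: Regular (DFA/NFA/regex)
  Type 2: Context-free (PDA)
  Type 1: Context-sensitive
  Type 0: Recursively enumerable (TM)
'recursively enumerable' corresponds to Type 0

0


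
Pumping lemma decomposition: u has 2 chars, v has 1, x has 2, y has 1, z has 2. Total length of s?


|s| = |u| + |v| + |x| + |y| + |z|
= 2 + 1 + 2 + 1 + 2
= 3 + 2 + 3
= 5 + 3
= 8

8


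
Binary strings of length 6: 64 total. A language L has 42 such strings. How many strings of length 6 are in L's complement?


Alphabet: {0,1}
String length: 6
Total strings of length 6 = 2^6 = 64
Strings in L = 42
Complement = total - |L|
= 64 - 42
= 22

22


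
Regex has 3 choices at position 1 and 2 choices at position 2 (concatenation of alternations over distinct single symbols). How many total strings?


First group: 3 alternatives
Second group: 2 alternatives
Concatenation: each choice from group 1 pairs with each from group 2
Total = 3 x 2 = 6

6


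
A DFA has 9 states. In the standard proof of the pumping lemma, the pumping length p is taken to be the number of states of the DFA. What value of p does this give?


Pumping lemma for regular languages (standard proof):
Take p = |Q|, the number of DFA states.
Any string of length >= |Q| passes through |Q|+1 states while reading its first |Q| symbols,
so by pigeonhole some state repeats, giving the loop that can be pumped.
Here |Q| = 9
Therefore the proof uses p = 9

9


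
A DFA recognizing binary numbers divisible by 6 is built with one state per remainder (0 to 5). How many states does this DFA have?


Divisibility by 6 is tracked via the remainder mod 6: 0, 1, ..., 5
The construction assigns one state to each remainder
Number of remainders = 6

6


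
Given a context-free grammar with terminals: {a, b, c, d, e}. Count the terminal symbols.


Terminal symbols: a, b, c, d, e
Counting each: a (#1), b (#2), c (#3), d (#4), e (#5)
Total = 5

5


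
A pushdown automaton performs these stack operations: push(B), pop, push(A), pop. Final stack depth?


Tracing stack operations:
  push(B) -> stack = [B], depth=1
  pop -> removed B, stack = [], depth=0
  push(A) -> stack = [A], depth=1
  pop -> removed A, stack = [], depth=0
Final depth = 0

0


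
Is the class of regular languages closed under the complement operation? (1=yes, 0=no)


Regular languages are closed under:
- Union (DFA product construction)
- Intersection (DFA product construction)
- Complement (swap accept/reject states)
- Concatenation (NFA construction)
- Kleene star (NFA construction)
complement is in this list
Therefore: closed

1


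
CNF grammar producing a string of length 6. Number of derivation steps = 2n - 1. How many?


Chomsky Normal Form derivation:
String length n = 6
Each step either:
  - Splits a nonterminal into two (n-1 such steps)
  - Converts a nonterminal to terminal (n such steps)
Total = (n-1) + n = 2n - 1
= 2(6) - 1
= 12 - 1
= 11

11


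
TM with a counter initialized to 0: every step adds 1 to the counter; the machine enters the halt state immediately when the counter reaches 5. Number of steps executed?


Counter starts at 0. Counting sequence:
  Step 1: counter = 1
  Step 2: counter = 2
  Step 3: counter = 3
  Step 4: counter = 4
  Step 5: counter = 5
Counter reached 5 -> halt
Total steps = 5

5


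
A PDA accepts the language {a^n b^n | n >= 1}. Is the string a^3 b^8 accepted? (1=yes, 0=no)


Language requires equal numbers of a's and b's
PDA pushes for each 'a', pops for each 'b'
Number of a's = 3
Number of b's = 8
3 != 8 -> Reject

0


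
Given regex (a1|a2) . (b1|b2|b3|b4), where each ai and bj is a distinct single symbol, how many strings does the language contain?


First group: 2 alternatives
Second group: 4 alternatives
Concatenation: each choice from group 1 pairs with each from group 2
Total = 2 x 4 = 8

8


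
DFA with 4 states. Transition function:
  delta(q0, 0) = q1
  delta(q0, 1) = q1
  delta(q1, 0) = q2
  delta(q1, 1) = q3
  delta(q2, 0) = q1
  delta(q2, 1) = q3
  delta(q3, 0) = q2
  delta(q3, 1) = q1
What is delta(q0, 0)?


Looking up transition function:
delta(q0, 0) in the table
Row: q0, Column: 0
Result: q1

q1


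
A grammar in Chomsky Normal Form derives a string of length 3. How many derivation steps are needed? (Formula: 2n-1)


Chomsky Normal Form derivation:
String length n = 3
Each step either:
  - Splits a nonterminal into two (n-1 such steps)
  - Converts a nonterminal to terminal (n such steps)
Total = (n-1) + n = 2n - 1
= 2(3) - 1
= 6 - 1
= 5

5


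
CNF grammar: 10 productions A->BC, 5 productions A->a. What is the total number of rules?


CNF allows two rule forms:
  A -> BC (binary): 10 rules
  A -> a (terminal): 5 rules
Total = 10 + 5 = 15

15


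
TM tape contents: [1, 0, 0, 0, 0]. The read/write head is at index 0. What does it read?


Tape: [1, 0, 0, 0, 0]
Positions: 0 1 2 3 4
Values:    1 0 0 0 0
Head at position 0
tape[0] = 1

1


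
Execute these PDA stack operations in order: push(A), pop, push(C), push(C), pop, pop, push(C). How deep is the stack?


Tracing stack operations:
  push(A) -> stack = [A], depth=1
  pop -> removed A, stack = [], depth=0
  push(C) -> stack = [C], depth=1
  push(C) -> stack = [C,C], depth=2
  pop -> removed C, stack = [C], depth=1
  pop -> removed C, stack = [], depth=0
  push(C) -> stack = [C], depth=1
Final depth = 1

1


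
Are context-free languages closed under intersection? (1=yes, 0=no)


CFL closure properties:
  Closed under: union, concatenation, Kleene star
  NOT closed under: intersection, complement
Operation 'intersection' is in not-closed list -> No (not closed)

0


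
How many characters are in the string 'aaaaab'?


String: 'aaaaab'
Counting characters:
  'a' appears 5 time(s)
  'b' appears 1 time(s)
Total length = 5 + 1 = 6

6


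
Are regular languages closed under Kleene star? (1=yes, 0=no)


Regular languages are closed under:
- Union (DFA product construction)
- Intersection (DFA product construction)
- Complement (swap accept/reject states)
- Concatenation (NFA construction)
- Kleene star (NFA construction)
Kleene star is in this list
Therefore: closed

1


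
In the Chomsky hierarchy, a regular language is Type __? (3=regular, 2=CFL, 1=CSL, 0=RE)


Chomsky hierarchy levels:
  Type 3: Regular (DFA/NFA/regex)
  Type 2: Context-free (PDA)
  Type 1: Context-sensitive
  Type 0: Recursively enumerable (TM)
'regular' corresponds to Type 3

3


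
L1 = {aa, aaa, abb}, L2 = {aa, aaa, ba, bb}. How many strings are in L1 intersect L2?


L1 = {aa, aaa, abb}
L2 = {aa, aaa, ba, bb}
Checking each string in L1 against L2:
  'aa': in L2? Yes
  'aaa': in L2? Yes
  'abb': in L2? No
Intersection = {aa, aaa}
|L1 ∩ L2| = 2

2


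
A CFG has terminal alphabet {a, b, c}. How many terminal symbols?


Terminal symbols: a, b, c
Counting each: a (#1), b (#2), c (#3)
Total = 3

3


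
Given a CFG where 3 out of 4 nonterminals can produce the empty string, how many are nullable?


Nonterminals: {S, A, B, C}
A nonterminal is nullable if it can derive epsilon
Counting nullable nonterminals: 3
Total nullable = 3

3


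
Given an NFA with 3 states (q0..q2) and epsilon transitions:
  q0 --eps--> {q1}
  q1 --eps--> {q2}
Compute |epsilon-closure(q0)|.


Starting from q0
Initialize closure = {q0}
Follow epsilon from q0 -> add q1
Follow epsilon from q1 -> add q2
Final closure: {q0, q1, q2}
Size = 3

3


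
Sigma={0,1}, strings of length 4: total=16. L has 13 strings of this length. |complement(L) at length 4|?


Alphabet: {0,1}
String length: 4
Total strings of length 4 = 2^4 = 16
Strings in L = 13
Complement = total - |L|
= 16 - 13
= 3

3


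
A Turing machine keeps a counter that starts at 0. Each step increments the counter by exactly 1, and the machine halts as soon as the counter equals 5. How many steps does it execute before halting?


Counter starts at 0. Counting sequence:
  Step 1: counter = 1
  Step 2: counter = 2
  Step 3: counter = 3
  Step 4: counter = 4
  Step 5: counter = 5
Counter reached 5 -> halt
Total steps = 5

5


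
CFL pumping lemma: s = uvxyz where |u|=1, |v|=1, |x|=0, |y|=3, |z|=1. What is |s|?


|s| = |u| + |v| + |x| + |y| + |z|
= 1 + 1 + 0 + 3 + 1
= 2 + 0 + 4
= 2 + 4
= 6

6


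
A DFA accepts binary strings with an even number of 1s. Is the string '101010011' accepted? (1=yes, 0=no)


DFA has 2 states: q_even (start, accept=yes) and q_odd
Processing string '101010011' character by character:
  Position 0: read '1', 1-count=1 -> q_odd
  Position 1: read '0', 1-count=1 -> q_odd (no change)
  Position 2: read '1', 1-count=2 -> q_even
  Position 3: read '0', 1-count=2 -> q_even (no change)
  Position 4: read '1', 1-count=3 -> q_odd
  Position 5: read '0', 1-count=3 -> q_odd (no change)
  Position 6: read '0', 1-count=3 -> q_odd (no change)
  Position 7: read '1', 1-count=4 -> q_even
  Position 8: read '1', 1-count=5 -> q_odd
Final state: q_odd, total 1s = 5 (odd); the DFA requires an even count -> reject

0


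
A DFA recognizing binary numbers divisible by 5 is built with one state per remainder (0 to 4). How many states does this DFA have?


Divisibility by 5 is tracked via the remainder mod 5: 0, 1, ..., 4
The construction assigns one state to each remainder
Number of remainders = 5

5


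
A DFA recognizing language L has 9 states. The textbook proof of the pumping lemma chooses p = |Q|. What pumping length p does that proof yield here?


Pumping lemma for regular languages (standard proof):
Take p = |Q|, the number of DFA states.
Any string of length >= |Q| passes through |Q|+1 states while reading its first |Q| symbols,
so by pigeonhole some state repeats, giving the loop that can be pumped.
Here |Q| = 9
Therefore the proof uses p = 9

9


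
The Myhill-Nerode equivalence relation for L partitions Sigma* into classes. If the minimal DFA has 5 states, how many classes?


Myhill-Nerode theorem:
Number of equivalence classes = number of states in minimal DFA
Minimal DFA states = 5
Therefore equivalence classes = 5

5


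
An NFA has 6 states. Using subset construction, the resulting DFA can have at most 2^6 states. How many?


NFA has 6 states
Subset construction: each DFA state = subset of NFA states
Maximum subsets = 2^6
2^6 = 64

64


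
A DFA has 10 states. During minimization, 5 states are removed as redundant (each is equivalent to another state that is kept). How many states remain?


Original DFA: 10 states
Redundant states removed: 5
Minimized states = original - removed
= 10 - 5
= 5

5


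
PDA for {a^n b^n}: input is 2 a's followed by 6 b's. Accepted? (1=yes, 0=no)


Language requires equal numbers of a's and b's
PDA pushes for each 'a', pops for each 'b'
Number of a's = 2
Number of b's = 6
2 != 6 -> Reject

0


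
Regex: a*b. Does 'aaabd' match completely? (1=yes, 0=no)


Pattern: a*b
String: 'aaabd'
Pattern requires: zero or more 'a's followed by exactly one 'b'
Found 3 leading 'a's
Remaining: 'bd'
Remaining is not 'b' -> no match
Result: 0

0


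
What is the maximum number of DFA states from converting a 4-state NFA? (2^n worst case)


NFA has 4 states
Subset construction: each DFA state = subset of NFA states
Maximum subsets = 2^4
2^4 = 16

16


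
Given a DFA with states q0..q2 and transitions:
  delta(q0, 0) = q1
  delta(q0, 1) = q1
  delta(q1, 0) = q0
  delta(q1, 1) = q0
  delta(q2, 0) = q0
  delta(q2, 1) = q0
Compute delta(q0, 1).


Looking up transition function:
delta(q0, 1) in the table
Row: q0, Column: 1
Result: q1

q1
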